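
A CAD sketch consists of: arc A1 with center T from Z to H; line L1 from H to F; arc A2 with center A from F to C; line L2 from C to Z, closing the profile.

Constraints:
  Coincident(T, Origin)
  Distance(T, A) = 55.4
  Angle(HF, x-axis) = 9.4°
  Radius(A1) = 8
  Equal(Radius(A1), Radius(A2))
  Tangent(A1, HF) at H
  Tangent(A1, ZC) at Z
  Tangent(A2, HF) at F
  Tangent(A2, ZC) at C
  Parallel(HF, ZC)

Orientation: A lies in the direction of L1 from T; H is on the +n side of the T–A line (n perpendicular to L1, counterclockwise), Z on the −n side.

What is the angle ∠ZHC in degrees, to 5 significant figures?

73.891°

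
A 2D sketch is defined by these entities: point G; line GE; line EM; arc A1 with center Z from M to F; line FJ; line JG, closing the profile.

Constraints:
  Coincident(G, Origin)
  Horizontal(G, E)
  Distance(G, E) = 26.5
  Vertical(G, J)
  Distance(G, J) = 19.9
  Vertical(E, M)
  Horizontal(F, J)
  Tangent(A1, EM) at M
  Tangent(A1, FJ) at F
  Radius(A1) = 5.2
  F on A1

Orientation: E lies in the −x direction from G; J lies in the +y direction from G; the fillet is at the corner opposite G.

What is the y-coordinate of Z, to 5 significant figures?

14.700

G is at the origin; GE is horizontal with |GE| = 26.5 and E on the −x side, so E = (-26.500, 0.0000). GJ is vertical with |GJ| = 19.9 and J on the +y side, so J = (0.0000, 19.900). The virtual corner opposite G is at (-26.500, 19.900). The tangent condition forces ZM to be normal to EM and A1 meets FJ tangentially, so ZF is at right angles to FJ, with radius 5.2, so the center Z sits 5.2 in from both sides at Z = (-21.300, 14.700). So Z.y = 14.700.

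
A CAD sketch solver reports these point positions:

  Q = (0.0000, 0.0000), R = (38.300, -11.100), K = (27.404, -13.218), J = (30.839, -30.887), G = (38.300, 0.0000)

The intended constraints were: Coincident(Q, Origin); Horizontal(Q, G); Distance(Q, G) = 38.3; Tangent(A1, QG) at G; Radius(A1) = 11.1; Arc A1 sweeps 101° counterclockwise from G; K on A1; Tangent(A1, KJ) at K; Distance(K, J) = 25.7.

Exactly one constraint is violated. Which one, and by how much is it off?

Distance(K, J) = 25.7 — off by 7.70.

Q = (0.00, 0.00) ✓; Q.y = 0.00, G.y = 0.00 ✓; |QG| = 38.30 ✓; ∠(RG, GQ) = 90.00° ✓; |RG| = 11.10 ✓; bearing(R→K) − bearing(R→G) = 101.0° ✓; |RK| = 11.10 ✓; ∠(RK, KJ) = 90.00° ✓; |KJ| = 18.00 ✗.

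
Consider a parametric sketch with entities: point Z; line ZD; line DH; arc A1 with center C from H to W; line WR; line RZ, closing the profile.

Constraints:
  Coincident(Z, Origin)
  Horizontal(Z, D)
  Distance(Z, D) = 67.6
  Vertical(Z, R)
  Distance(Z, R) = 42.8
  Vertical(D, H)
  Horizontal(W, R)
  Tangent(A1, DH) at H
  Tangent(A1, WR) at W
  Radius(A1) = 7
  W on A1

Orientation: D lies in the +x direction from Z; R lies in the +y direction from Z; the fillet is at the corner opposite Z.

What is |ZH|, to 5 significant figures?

76.494

The virtual corner opposite Z is at (67.600, 42.800). Tangency of A1 to DH means the radius CH is perpendicular to DH and since A1 is tangent to WR there, CW ⟂ WR, with radius 7.0, so the center C sits 7.0 in from both sides at C = (60.600, 35.800). That places the tangent points at H = (67.600, 35.800) on DH and W = (60.600, 42.800) on WR. Then |ZH| = |H − Z| = 76.494.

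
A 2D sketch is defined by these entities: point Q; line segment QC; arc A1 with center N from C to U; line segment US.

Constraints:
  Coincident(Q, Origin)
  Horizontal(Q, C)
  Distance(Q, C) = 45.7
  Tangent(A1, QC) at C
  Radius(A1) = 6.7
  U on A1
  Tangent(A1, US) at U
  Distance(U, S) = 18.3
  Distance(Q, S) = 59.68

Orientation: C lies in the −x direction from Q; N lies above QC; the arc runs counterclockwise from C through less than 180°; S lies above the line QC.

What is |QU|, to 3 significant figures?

42.8

Q is at the origin; QC is horizontal with |QC| = 45.7 and C on the −x side, so C = (-45.7, 0.00). A1 meets QC tangentially, so NC is at right angles to QC, so N = C + (0, 6.7) = (-45.7, 6.70). Since NU ⟂ US (tangency), |NS| = √(6.7² + 18.3²) = 19.5 regardless of where U sits on A1. So S lies on both circle(Q, 59.68) and circle(N, 19.5); the above-QC intersection is S = (-54.6, 24.0). U is the foot of the tangent from S: U = (-41.2, 11.6).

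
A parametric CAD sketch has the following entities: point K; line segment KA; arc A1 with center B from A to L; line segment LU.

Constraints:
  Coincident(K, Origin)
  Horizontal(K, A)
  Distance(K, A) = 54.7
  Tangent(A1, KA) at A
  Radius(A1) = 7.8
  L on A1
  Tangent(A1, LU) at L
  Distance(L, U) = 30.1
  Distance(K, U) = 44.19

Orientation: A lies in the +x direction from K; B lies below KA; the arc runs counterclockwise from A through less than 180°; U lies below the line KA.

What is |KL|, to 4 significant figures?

48.14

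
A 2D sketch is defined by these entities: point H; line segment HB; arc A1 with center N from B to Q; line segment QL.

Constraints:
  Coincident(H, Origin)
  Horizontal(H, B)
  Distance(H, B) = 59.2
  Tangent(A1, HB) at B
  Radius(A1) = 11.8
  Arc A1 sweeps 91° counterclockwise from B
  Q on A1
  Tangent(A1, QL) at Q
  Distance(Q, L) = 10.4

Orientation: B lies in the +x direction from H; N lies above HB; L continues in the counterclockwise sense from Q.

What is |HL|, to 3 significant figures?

74.3

On A1, B sits at bearing -90° from N; a 91° counterclockwise sweep puts Q at bearing 1°, so Q = N + 11.8·(cos 1°, sin 1°) = (71.0, 12.0). Since A1 is tangent to QL there, NQ ⟂ QL, so QL runs along (−sin 1°, cos 1°); with |QL| = 10.4, L = (70.8, 22.4). Then |HL| = |L − H| = 74.3.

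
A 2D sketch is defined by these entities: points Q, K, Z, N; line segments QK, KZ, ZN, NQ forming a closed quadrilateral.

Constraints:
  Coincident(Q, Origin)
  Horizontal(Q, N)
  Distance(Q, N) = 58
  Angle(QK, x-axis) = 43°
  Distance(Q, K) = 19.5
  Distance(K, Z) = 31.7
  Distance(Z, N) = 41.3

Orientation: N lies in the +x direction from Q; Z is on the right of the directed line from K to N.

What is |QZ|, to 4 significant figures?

27.26

Q is at the origin; QN is horizontal with |QN| = 58.0 and N in +x, so N = (58.0, 0). QK runs at 43.0° with |QK| = 19.5, so K = (14.26, 13.30). Z is determined by |KZ| = 31.7 and |ZN| = 41.3 together: it lies at the intersection of circle(K, 31.7) and circle(N, 41.3). With |KN| = 45.72, the foot of the radical line on KN is 15.19 from K and the perpendicular offset is √(31.7² − 15.19²) = 27.82. Taking the right-of-KN solution: Z = (20.70, -17.74).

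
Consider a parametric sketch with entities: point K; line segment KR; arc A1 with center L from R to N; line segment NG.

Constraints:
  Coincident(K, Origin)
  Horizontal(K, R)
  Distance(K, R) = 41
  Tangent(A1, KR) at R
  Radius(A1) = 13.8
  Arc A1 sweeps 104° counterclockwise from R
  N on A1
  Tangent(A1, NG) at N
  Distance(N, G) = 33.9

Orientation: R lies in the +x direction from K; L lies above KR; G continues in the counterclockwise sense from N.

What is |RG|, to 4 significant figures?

50.30

K is at the origin; KR is horizontal with |KR| = 41.0 and R on the +x side, so R = (41.00, 0.000). The tangent condition forces LR to be normal to KR, so L = R + (0, 13.8) = (41.00, 13.80). On A1, R sits at bearing -90° from L; a 104° counterclockwise sweep puts N at bearing 14°, so N = L + 13.8·(cos 14°, sin 14°) = (54.39, 17.14). Since A1 is tangent to NG there, LN ⟂ NG, so NG runs along (−sin 14°, cos 14°); with |NG| = 33.9, G = (46.19, 50.03). Then |RG| = |G − R| = 50.30.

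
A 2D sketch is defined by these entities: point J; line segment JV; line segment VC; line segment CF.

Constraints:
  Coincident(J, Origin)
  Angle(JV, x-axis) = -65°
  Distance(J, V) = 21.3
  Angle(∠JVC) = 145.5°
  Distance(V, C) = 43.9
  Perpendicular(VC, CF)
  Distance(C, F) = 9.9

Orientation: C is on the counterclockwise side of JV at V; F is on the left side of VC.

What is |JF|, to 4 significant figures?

61.49

∠JVC = 145.5°, so VC runs at -65.0° + (180° − 145.5°) = -30.50° from the x-axis; with |VC| = 43.9, C = V + 43.9·(cos -30.50°, sin -30.50°) = (46.83, -41.59). The perpendicularity gives CF at right angles to VC; with |CF| = 9.9 on the left of VC, F = C + 9.9·(0.5075, 0.8616) = (51.85, -33.06). Then |JF| = |F − J| = 61.49.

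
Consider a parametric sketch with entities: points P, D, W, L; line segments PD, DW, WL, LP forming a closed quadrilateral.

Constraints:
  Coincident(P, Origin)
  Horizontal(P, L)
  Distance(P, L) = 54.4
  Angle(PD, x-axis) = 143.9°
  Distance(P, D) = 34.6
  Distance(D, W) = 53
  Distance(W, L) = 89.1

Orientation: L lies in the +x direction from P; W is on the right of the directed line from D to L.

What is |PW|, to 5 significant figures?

43.321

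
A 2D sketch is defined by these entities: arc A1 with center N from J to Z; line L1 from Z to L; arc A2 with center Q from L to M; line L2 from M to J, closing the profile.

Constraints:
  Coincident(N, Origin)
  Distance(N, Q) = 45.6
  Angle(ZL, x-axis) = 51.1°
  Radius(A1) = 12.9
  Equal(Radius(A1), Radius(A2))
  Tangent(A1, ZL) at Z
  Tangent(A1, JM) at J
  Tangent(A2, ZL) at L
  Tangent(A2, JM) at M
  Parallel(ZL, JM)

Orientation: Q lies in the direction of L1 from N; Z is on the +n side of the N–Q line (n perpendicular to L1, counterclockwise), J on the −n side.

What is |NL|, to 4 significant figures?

47.39

The slot axis is L1's direction at 51.1°, so u = (cos 51.1°, sin 51.1°) = (0.6280, 0.7782) and n = (−sin 51.1°, cos 51.1°) = (-0.7782, 0.6280). N is at the origin and Q lies 45.6 along u from N, so Q = 45.6·u = (28.64, 35.49). Tangency of A1 to both parallel lines with radius 12.9 puts Z and J at N ± 12.9·n: Z = (-10.04, 8.101), J = (10.04, -8.101). Equal radii place L and M the same way about Q: L = Q + 12.9·n = (18.60, 43.59), M = Q − 12.9·n = (38.67, 27.39). Then |NL| = |L − N| = 47.39.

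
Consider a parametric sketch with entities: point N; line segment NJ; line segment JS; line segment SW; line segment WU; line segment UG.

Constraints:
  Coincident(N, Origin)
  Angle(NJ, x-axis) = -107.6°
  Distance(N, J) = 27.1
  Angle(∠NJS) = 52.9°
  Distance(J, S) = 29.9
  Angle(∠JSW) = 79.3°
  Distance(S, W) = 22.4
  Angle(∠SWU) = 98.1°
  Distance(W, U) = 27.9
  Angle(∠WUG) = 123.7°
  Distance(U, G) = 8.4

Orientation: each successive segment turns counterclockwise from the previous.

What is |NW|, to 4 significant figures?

9.402

∠NJS = 52.9° gives JS at 19.50° from the x-axis; with |JS| = 29.9, S = (19.99, -15.85). ∠JSW = 79.3° gives SW at 120.2° from the x-axis; with |SW| = 22.4, W = (8.723, 3.509). Then |NW| = |W − N| = 9.402.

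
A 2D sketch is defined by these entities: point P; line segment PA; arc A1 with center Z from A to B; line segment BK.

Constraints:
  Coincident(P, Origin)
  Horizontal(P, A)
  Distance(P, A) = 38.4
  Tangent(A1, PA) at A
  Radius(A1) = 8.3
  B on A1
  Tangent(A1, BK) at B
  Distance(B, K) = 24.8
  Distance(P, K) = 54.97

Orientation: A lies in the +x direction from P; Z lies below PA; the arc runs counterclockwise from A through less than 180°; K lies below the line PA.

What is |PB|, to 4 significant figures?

33.50

Checks: |ZB| = 8.300 ✓; ∠(ZB, BK) = 90.00° ✓; |BK| = 24.80 ✓; |PK| = 54.97 ✓.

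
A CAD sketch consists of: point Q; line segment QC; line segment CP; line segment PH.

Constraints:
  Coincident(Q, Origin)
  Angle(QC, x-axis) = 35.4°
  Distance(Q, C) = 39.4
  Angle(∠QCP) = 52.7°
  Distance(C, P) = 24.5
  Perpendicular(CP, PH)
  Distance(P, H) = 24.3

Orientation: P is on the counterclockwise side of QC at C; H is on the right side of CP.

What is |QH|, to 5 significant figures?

55.645

Q is at the origin; QC runs at 35.4° with length 39.4, so C = 39.4·(cos 35.4°, sin 35.4°) = (32.116, 22.824). ∠QCP = 52.7°, so CP runs at 35.4° + (180° − 52.7°) = 162.70° from the x-axis; with |CP| = 24.5, P = C + 24.5·(cos 162.70°, sin 162.70°) = (8.7244, 30.109). CP ⟂ PH; with |PH| = 24.3 on the right of CP, H = P + 24.3·(0.29737, 0.95476) = (15.951, 53.310). Then |QH| = |H − Q| = 55.645.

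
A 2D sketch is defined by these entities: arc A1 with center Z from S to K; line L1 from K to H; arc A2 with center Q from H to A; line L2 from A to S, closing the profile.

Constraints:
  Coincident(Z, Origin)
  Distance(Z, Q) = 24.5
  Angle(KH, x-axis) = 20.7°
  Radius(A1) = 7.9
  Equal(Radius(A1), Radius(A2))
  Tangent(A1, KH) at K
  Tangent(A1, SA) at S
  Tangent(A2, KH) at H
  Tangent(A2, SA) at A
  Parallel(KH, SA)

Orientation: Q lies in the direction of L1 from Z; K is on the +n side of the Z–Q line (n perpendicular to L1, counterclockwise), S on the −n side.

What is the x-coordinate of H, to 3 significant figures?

20.1

The slot axis is L1's direction at 20.7°, so u = (cos 20.7°, sin 20.7°) = (0.935, 0.353) and n = (−sin 20.7°, cos 20.7°) = (-0.353, 0.935). Z is at the origin and Q lies 24.5 along u from Z, so Q = 24.5·u = (22.9, 8.66). Tangency of A1 to both parallel lines with radius 7.9 puts K and S at Z ± 7.9·n: K = (-2.79, 7.39), S = (2.79, -7.39). Equal radii place H and A the same way about Q: H = Q + 7.9·n = (20.1, 16.1), A = Q − 7.9·n = (25.7, 1.27). So H.x = 20.1.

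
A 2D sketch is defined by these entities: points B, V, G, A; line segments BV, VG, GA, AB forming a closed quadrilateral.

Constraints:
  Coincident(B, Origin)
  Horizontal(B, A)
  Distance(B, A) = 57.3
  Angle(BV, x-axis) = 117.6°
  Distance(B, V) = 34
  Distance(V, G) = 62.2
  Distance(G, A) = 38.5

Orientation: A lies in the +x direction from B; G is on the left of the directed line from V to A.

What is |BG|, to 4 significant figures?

59.00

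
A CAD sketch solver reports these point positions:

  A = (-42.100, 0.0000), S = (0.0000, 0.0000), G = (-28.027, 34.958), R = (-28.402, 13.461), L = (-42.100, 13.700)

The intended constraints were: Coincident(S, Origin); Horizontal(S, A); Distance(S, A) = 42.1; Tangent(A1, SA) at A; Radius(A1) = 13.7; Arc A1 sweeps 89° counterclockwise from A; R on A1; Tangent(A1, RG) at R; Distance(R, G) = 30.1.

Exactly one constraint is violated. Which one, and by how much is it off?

Distance(R, G) = 30.1 — off by 8.60.

S = (0.00, 0.00) ✓; S.y = 0.00, A.y = 0.00 ✓; |SA| = 42.10 ✓; ∠(LA, AS) = 90.00° ✓; |LA| = 13.70 ✓; bearing(L→R) − bearing(L→A) = 89.00° ✓; |LR| = 13.70 ✓; ∠(LR, RG) = 90.00° ✓; |RG| = 21.50 ✗.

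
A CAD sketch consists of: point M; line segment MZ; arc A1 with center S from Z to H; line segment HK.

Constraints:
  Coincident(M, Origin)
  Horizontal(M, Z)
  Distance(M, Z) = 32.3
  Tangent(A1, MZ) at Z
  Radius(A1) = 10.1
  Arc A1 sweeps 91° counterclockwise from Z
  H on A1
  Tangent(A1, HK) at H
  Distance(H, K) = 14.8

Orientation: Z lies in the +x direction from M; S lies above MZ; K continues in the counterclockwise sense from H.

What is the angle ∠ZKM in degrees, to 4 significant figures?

37.82°

M is at the origin; M and Z share the same y with |MZ| = 32.3 and Z on the +x side, so Z = (32.30, 0.000). Since A1 is tangent to MZ there, SZ ⟂ MZ, so S = Z + (0, 10.1) = (32.30, 10.10). On A1, Z sits at bearing -90° from S; a 91° counterclockwise sweep puts H at bearing 1°, so H = S + 10.1·(cos 1°, sin 1°) = (42.40, 10.28). Tangency of A1 to HK means the radius SH is perpendicular to HK, so HK runs along (−sin 1°, cos 1°); with |HK| = 14.8, K = (42.14, 25.07). Then cos ∠ZKM = KZ·KM / (|KZ||KM|), giving 37.82°.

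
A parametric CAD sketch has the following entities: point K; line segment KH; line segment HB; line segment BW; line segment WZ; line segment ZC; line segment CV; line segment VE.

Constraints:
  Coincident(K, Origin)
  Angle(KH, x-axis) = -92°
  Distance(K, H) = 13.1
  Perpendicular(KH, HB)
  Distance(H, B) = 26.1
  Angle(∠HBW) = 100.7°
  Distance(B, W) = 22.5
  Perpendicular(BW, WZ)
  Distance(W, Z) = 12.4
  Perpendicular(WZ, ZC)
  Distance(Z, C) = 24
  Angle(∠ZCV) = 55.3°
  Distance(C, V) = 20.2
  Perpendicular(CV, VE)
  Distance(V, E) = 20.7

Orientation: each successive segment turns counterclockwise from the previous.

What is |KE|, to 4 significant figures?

27.95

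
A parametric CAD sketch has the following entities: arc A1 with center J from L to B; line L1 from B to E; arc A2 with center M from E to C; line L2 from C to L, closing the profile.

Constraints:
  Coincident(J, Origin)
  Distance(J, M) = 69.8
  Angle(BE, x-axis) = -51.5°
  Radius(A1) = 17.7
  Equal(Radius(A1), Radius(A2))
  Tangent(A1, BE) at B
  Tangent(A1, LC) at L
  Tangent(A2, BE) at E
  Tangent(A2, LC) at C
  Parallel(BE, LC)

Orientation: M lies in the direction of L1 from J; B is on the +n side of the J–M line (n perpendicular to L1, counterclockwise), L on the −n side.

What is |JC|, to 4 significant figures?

72.01

Tangency of A1 to both parallel lines with radius 17.7 puts B and L at J ± 17.7·n: B = (13.85, 11.02), L = (-13.85, -11.02). Equal radii place E and C the same way about M: E = M + 17.7·n = (57.30, -43.61), C = M − 17.7·n = (29.60, -65.64). Then |JC| = |C − J| = 72.01.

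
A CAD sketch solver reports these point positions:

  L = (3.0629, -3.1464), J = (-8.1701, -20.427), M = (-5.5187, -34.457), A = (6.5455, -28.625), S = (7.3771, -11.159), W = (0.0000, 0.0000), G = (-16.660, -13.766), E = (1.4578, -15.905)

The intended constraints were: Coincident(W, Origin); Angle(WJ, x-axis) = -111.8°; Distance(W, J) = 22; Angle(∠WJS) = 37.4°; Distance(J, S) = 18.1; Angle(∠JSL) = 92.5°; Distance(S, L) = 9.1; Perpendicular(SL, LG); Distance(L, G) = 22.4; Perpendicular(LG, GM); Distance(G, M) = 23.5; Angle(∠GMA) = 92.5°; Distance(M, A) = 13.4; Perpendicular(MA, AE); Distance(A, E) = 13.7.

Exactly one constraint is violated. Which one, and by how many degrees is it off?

Perpendicular(MA, AE) — off by 4.00°.

W = (0.00, 0.00) ✓; WJ at -111.8° ✓; |WJ| = 22.00 ✓; ∠WJS = 37.40° ✓; |JS| = 18.10 ✓; ∠JSL = 92.50° ✓; |SL| = 9.100 ✓; ∠(SL, LG) = 90.00° ✓; |LG| = 22.40 ✓; ∠(LG, GM) = 90.00° ✓; |GM| = 23.50 ✓; ∠GMA = 92.50° ✓; |MA| = 13.40 ✓; ∠(MA, AE) = 86.00° ✗; |AE| = 13.70 ✓.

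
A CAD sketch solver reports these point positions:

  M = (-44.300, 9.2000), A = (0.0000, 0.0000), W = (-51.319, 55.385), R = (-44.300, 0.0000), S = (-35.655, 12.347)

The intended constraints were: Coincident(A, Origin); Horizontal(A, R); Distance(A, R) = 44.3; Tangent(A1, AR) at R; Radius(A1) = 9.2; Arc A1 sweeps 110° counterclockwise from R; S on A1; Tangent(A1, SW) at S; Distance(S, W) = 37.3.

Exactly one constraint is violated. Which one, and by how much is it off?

Distance(S, W) = 37.3 — off by 8.50.

A = (0.00, 0.00) ✓; A.y = 0.00, R.y = 0.00 ✓; |AR| = 44.30 ✓; ∠(MR, RA) = 90.00° ✓; |MR| = 9.200 ✓; bearing(M→S) − bearing(M→R) = 110.0° ✓; |MS| = 9.200 ✓; ∠(MS, SW) = 90.00° ✓; |SW| = 45.80 ✗.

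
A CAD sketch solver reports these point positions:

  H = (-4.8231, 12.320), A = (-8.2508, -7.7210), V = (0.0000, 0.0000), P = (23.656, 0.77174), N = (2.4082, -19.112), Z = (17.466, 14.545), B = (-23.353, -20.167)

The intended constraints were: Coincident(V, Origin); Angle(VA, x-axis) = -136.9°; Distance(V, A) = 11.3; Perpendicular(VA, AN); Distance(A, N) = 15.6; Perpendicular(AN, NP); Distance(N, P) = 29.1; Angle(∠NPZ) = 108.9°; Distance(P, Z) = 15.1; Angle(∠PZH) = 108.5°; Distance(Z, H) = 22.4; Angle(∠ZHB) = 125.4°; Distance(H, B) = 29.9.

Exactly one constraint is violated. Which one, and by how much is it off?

Distance(H, B) = 29.9 — off by 7.50.

V = (0.00, 0.00) ✓; VA at -136.9° ✓; |VA| = 11.30 ✓; ∠(VA, AN) = 90.00° ✓; |AN| = 15.60 ✓; ∠(AN, NP) = 90.00° ✓; |NP| = 29.10 ✓; ∠NPZ = 108.9° ✓; |PZ| = 15.10 ✓; ∠PZH = 108.5° ✓; |ZH| = 22.40 ✓; ∠ZHB = 125.4° ✓; |HB| = 37.40 ✗.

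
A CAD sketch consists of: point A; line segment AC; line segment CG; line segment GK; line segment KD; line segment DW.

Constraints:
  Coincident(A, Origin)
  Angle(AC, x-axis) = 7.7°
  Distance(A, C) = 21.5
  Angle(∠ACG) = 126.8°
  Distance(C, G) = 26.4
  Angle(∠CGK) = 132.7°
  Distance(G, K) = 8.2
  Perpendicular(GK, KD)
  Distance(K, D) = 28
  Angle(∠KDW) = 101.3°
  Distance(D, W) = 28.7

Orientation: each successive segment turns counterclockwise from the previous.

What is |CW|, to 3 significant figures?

14.4

A is at the origin; AC runs at 7.7° with length 21.5, so C = (21.3, 2.88). ∠ACG = 126.8° gives CG at 60.9° from the x-axis; with |CG| = 26.4, G = (34.1, 25.9). ∠CGK = 132.7° gives GK at 108° from the x-axis; with |GK| = 8.2, K = (31.6, 33.7). GK is perpendicular to KD, so KD runs at -162°; with |KD| = 28.0, D = (4.99, 25.0). ∠KDW = 101.3° gives DW at -83.1° from the x-axis; with |DW| = 28.7, W = (8.43, -3.50). Then |CW| = |W − C| = 14.4.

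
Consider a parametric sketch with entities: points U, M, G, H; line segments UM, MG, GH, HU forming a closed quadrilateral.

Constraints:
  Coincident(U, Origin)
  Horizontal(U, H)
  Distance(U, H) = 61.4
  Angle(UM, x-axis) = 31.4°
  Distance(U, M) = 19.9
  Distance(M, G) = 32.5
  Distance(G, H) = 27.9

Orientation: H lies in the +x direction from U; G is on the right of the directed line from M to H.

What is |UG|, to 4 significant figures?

40.44

Checks: |MG| = 32.50 ✓; |GH| = 27.90 ✓.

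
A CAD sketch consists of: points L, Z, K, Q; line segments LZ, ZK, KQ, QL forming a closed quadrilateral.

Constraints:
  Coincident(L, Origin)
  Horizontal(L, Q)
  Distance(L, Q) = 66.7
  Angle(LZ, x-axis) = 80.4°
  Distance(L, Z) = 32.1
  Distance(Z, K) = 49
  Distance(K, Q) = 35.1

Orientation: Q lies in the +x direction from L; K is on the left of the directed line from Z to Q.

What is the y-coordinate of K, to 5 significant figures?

32.851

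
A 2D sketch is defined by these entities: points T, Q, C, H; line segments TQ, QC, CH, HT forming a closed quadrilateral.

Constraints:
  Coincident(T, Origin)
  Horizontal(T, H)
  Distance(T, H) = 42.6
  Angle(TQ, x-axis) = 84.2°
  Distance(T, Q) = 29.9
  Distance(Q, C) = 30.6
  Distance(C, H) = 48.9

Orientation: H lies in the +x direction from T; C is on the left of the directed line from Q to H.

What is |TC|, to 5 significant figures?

54.759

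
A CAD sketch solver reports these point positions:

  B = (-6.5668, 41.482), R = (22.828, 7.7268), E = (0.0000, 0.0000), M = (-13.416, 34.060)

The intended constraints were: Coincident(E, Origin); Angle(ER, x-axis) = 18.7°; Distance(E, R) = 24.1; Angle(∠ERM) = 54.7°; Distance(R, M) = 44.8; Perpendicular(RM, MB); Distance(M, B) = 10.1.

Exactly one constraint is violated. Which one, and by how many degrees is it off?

Perpendicular(RM, MB) — off by 6.70°.

E = (0.00, 0.00) ✓; ER at 18.70° ✓; |ER| = 24.10 ✓; ∠ERM = 54.70° ✓; |RM| = 44.80 ✓; ∠(RM, MB) = 96.70° ✗; |MB| = 10.10 ✓.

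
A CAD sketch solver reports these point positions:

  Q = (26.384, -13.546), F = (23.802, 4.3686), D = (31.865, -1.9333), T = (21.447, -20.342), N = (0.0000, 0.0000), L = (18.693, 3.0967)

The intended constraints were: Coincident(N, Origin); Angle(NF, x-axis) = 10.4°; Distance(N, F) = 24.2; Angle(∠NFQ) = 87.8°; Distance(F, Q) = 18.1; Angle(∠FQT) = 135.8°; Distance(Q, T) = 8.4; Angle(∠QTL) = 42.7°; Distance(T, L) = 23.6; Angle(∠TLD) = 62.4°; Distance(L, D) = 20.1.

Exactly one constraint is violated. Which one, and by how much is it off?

Distance(L, D) = 20.1 — off by 6.00.

N = (0.00, 0.00) ✓; NF at 10.40° ✓; |NF| = 24.20 ✓; ∠NFQ = 87.80° ✓; |FQ| = 18.10 ✓; ∠FQT = 135.8° ✓; |QT| = 8.400 ✓; ∠QTL = 42.70° ✓; |TL| = 23.60 ✓; ∠TLD = 62.40° ✓; |LD| = 14.10 ✗.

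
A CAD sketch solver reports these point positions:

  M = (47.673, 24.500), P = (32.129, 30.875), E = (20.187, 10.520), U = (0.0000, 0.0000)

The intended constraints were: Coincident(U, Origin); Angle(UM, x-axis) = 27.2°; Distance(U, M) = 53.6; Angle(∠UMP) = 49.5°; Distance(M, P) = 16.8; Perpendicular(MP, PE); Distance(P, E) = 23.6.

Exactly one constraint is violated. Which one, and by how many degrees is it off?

Perpendicular(MP, PE) — off by 8.10°.

U = (0.00, 0.00) ✓; UM at 27.20° ✓; |UM| = 53.60 ✓; ∠UMP = 49.50° ✓; |MP| = 16.80 ✓; ∠(MP, PE) = 81.90° ✗; |PE| = 23.60 ✓.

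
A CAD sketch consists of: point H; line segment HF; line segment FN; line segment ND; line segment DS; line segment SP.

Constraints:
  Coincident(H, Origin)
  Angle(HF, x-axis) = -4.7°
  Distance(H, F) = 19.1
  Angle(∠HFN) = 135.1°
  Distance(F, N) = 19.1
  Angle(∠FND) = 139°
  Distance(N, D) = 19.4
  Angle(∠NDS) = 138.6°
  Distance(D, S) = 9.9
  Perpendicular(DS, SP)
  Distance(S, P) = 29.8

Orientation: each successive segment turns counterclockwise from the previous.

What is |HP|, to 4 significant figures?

23.06

∠NDS = 138.6° gives DS at 122.6° from the x-axis; with |DS| = 9.9, S = (31.26, 38.28). The perpendicularity gives SP at right angles to DS, so SP runs at -147.4°; with |SP| = 29.8, P = (6.153, 22.22). Then |HP| = |P − H| = 23.06.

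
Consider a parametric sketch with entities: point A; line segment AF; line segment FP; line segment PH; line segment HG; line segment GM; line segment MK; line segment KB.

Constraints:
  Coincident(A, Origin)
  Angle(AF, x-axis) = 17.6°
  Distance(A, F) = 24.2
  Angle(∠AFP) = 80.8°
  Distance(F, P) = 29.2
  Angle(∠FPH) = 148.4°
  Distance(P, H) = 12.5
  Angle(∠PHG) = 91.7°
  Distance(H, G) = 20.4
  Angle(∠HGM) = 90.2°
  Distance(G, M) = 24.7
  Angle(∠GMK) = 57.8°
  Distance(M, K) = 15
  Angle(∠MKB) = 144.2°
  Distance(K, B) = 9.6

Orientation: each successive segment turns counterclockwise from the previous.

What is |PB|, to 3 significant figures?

6.46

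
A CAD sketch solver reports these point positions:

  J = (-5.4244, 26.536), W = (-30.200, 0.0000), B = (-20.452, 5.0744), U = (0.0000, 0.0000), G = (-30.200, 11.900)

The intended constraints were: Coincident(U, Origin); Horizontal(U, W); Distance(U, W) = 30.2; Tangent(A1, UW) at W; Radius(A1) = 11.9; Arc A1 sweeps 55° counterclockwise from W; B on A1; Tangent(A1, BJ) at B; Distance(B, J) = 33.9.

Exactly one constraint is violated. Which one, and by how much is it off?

Distance(B, J) = 33.9 — off by 7.70.

U = (0.00, 0.00) ✓; U.y = 0.00, W.y = 0.00 ✓; |UW| = 30.20 ✓; ∠(GW, WU) = 90.00° ✓; |GW| = 11.90 ✓; bearing(G→B) − bearing(G→W) = 55.00° ✓; |GB| = 11.90 ✓; ∠(GB, BJ) = 90.00° ✓; |BJ| = 26.20 ✗.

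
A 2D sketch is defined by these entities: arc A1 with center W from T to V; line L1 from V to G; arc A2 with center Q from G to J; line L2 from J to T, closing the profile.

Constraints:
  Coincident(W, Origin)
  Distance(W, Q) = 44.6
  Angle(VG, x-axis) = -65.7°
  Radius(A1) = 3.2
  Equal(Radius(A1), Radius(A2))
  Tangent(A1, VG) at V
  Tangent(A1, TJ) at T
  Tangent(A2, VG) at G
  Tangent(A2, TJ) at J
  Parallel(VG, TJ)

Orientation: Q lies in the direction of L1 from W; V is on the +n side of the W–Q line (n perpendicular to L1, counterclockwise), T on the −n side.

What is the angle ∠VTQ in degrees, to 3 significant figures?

85.9°

The slot axis is L1's direction at -65.7°, so u = (cos -65.7°, sin -65.7°) = (0.412, -0.911) and n = (−sin -65.7°, cos -65.7°) = (0.911, 0.412). W is at the origin and Q lies 44.6 along u from W, so Q = 44.6·u = (18.4, -40.6). Tangency of A1 to both parallel lines with radius 3.2 puts V and T at W ± 3.2·n: V = (2.92, 1.32), T = (-2.92, -1.32). Then cos ∠VTQ = TV·TQ / (|TV||TQ|), giving 85.9°.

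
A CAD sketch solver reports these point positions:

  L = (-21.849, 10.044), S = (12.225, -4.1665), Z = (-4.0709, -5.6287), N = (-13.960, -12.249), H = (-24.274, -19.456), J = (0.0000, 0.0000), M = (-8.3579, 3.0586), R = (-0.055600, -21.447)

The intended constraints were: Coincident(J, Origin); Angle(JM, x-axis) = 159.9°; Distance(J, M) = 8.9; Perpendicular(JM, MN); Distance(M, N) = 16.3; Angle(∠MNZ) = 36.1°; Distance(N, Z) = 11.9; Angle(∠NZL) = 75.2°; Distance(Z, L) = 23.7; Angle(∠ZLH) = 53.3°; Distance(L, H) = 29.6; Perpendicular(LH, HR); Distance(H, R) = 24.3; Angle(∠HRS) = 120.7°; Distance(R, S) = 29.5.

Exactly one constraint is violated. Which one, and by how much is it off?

Distance(R, S) = 29.5 — off by 8.30.

J = (0.00, 0.00) ✓; JM at 159.9° ✓; |JM| = 8.900 ✓; ∠(JM, MN) = 90.00° ✓; |MN| = 16.30 ✓; ∠MNZ = 36.10° ✓; |NZ| = 11.90 ✓; ∠NZL = 75.20° ✓; |ZL| = 23.70 ✓; ∠ZLH = 53.30° ✓; |LH| = 29.60 ✓; ∠(LH, HR) = 90.00° ✓; |HR| = 24.30 ✓; ∠HRS = 120.7° ✓; |RS| = 21.20 ✗.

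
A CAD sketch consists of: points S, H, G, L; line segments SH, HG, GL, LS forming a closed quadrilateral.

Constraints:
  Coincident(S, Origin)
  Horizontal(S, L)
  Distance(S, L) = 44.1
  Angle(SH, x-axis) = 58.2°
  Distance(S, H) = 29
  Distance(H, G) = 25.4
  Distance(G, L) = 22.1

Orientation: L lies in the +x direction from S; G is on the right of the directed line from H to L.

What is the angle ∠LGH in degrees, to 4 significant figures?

105.7°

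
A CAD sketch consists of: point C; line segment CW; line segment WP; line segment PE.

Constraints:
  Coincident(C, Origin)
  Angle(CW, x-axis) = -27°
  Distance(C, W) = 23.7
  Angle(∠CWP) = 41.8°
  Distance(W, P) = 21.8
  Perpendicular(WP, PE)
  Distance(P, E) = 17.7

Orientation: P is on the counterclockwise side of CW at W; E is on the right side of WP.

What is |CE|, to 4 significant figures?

33.75

C is at the origin; CW runs at -27.0° with length 23.7, so W = 23.7·(cos -27.0°, sin -27.0°) = (21.12, -10.76). ∠CWP = 41.8°, so WP runs at -27.0° + (180° − 41.8°) = 111.2° from the x-axis; with |WP| = 21.8, P = W + 21.8·(cos 111.2°, sin 111.2°) = (13.23, 9.565). The perpendicularity gives PE at right angles to WP; with |PE| = 17.7 on the right of WP, E = P + 17.7·(0.9323, 0.3616) = (29.74, 15.97). Then |CE| = |E − C| = 33.75.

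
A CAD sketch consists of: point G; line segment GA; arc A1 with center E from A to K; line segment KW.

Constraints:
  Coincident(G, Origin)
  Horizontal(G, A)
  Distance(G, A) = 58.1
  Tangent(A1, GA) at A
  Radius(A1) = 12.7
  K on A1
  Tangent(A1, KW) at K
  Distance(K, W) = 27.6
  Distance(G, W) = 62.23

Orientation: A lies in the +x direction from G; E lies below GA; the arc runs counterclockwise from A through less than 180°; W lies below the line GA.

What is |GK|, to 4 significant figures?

47.34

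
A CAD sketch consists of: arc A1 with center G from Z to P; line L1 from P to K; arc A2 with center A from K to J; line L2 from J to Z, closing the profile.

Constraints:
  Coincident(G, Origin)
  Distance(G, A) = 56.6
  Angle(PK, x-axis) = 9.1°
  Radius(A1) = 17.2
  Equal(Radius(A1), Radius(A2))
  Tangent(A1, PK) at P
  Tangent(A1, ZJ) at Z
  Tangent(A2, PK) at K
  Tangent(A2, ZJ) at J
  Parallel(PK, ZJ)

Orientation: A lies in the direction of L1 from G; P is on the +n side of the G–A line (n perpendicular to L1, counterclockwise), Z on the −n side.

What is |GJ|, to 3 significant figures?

59.2

Tangency of A1 to both parallel lines with radius 17.2 puts P and Z at G ± 17.2·n: P = (-2.72, 17.0), Z = (2.72, -17.0). Equal radii place K and J the same way about A: K = A + 17.2·n = (53.2, 25.9), J = A − 17.2·n = (58.6, -8.03). Then |GJ| = |J − G| = 59.2.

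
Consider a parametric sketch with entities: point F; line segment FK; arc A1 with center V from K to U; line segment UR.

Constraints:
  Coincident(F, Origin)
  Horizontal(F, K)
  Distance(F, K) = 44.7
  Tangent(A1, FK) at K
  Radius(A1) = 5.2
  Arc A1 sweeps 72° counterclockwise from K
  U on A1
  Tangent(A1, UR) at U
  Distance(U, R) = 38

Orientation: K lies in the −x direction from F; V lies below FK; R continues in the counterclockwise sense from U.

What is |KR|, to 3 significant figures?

43.1

F is at the origin; F and K share the same y with |FK| = 44.7 and K on the −x side, so K = (-44.7, 0.00). Tangency of A1 to FK means the radius VK is perpendicular to FK, so V = K + (0, -5.2) = (-44.7, -5.20). On A1, K sits at bearing 90° from V; a 72° counterclockwise sweep puts U at bearing 162°, so U = V + 5.2·(cos 162°, sin 162°) = (-49.6, -3.59). Tangency of A1 to UR means the radius VU is perpendicular to UR, so UR runs along (−sin 162°, cos 162°); with |UR| = 38.0, R = (-61.4, -39.7). Then |KR| = |R − K| = 43.1.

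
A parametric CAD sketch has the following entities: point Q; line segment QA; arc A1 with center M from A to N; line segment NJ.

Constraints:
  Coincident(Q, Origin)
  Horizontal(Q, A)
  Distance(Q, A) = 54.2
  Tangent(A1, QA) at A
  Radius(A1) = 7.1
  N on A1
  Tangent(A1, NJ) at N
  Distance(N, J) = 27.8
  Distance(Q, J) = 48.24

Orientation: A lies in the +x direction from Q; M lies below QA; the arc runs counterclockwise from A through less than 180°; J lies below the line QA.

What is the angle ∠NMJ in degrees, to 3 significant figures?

75.7°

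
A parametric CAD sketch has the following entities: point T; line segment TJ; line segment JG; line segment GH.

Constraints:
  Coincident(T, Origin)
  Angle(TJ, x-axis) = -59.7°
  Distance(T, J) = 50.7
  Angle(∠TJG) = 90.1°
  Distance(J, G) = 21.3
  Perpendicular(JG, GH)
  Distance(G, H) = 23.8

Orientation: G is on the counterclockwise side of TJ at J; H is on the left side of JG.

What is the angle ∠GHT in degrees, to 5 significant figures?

141.51°

T is at the origin; TJ runs at -59.7° with length 50.7, so J = 50.7·(cos -59.7°, sin -59.7°) = (25.580, -43.774). ∠TJG = 90.1°, so JG runs at -59.7° + (180° − 90.1°) = 30.200° from the x-axis; with |JG| = 21.3, G = J + 21.3·(cos 30.200°, sin 30.200°) = (43.989, -33.060). JG is perpendicular to GH; with |GH| = 23.8 on the left of JG, H = G + 23.8·(-0.50302, 0.86427) = (32.017, -12.490). Then cos ∠GHT = HG·HT / (|HG||HT|), giving 141.51°.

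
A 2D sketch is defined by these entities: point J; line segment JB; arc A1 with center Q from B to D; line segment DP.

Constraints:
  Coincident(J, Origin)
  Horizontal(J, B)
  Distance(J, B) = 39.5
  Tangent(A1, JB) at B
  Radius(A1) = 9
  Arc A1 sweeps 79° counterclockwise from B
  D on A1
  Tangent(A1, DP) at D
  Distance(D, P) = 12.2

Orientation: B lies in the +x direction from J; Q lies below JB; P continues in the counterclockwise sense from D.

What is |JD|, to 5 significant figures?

31.518

J is at the origin; J and B share the same y with |JB| = 39.5 and B on the +x side, so B = (39.500, 0.0000). The tangent condition forces QB to be normal to JB, so Q = B + (0, -9) = (39.500, -9.0000). On A1, B sits at bearing 90° from Q; a 79° counterclockwise sweep puts D at bearing 169°, so D = Q + 9.0·(cos 169°, sin 169°) = (30.665, -7.2827). Then |JD| = |D − J| = 31.518.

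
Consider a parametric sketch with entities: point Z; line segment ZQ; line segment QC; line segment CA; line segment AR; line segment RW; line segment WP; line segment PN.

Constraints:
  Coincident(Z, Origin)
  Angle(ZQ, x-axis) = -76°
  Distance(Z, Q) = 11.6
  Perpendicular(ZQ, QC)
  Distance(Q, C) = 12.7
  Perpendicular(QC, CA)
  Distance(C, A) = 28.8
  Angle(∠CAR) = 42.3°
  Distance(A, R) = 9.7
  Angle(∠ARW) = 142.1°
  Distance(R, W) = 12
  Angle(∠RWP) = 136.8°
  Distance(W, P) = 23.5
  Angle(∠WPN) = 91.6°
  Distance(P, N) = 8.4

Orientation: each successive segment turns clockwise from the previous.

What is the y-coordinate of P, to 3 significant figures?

-24.5

∠ARW = 142.1° gives RW at -71.6° from the x-axis; with |RW| = 12.0, W = (-4.63, -3.15). ∠RWP = 136.8° gives WP at -115° from the x-axis; with |WP| = 23.5, P = (-14.5, -24.5). So P.y = -24.5.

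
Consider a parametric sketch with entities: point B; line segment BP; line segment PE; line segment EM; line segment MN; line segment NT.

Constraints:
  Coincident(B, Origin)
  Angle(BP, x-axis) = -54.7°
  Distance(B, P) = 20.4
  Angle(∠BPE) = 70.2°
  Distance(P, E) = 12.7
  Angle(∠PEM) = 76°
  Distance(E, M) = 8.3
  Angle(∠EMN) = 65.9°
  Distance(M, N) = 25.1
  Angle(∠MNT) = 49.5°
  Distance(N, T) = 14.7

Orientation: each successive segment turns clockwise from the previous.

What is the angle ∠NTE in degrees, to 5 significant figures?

114.01°

B is at the origin; BP runs at -54.7° with length 20.4, so P = (11.788, -16.649). ∠BPE = 70.2° gives PE at -164.50° from the x-axis; with |PE| = 12.7, E = (-0.44981, -20.043). ∠PEM = 76.0° gives EM at 91.500° from the x-axis; with |EM| = 8.3, M = (-0.66708, -11.746). ∠EMN = 65.9° gives MN at -22.600° from the x-axis; with |MN| = 25.1, N = (22.505, -21.392). ∠MNT = 49.5° gives NT at -153.10° from the x-axis; with |NT| = 14.7, T = (9.3961, -28.043). Then cos ∠NTE = TN·TE / (|TN||TE|), giving 114.01°.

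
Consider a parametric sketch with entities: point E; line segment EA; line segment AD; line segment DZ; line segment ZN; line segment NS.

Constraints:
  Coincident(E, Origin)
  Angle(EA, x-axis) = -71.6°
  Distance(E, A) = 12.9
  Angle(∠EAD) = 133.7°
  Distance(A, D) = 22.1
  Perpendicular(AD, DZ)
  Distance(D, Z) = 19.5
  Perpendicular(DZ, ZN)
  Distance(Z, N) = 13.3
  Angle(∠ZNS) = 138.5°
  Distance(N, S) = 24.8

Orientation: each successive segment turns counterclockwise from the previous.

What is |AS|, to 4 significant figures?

10.24

E is at the origin; EA runs at -71.6° with length 12.9, so A = (4.072, -12.24). ∠EAD = 133.7° gives AD at -25.30° from the x-axis; with |AD| = 22.1, D = (24.05, -21.69). AD is perpendicular to DZ, so DZ runs at 64.70°; with |DZ| = 19.5, Z = (32.39, -4.055). DZ ⟂ ZN, so ZN runs at 154.7°; with |ZN| = 13.3, N = (20.36, 1.628). ∠ZNS = 138.5° gives NS at -163.8° from the x-axis; with |NS| = 24.8, S = (-3.454, -5.291). Then |AS| = |S − A| = 10.24.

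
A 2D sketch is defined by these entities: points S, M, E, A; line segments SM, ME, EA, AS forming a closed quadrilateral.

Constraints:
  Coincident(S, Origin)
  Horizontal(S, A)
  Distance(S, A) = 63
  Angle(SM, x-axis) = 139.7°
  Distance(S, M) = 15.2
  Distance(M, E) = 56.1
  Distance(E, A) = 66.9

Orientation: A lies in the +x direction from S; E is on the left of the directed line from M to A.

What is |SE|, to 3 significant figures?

58.6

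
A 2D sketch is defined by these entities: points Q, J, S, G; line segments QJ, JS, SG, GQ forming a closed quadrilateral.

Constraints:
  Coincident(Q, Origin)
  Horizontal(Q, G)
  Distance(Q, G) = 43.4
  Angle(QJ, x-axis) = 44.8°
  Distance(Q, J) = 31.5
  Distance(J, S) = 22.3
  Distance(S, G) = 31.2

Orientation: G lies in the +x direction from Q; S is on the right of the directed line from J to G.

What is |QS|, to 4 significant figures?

12.50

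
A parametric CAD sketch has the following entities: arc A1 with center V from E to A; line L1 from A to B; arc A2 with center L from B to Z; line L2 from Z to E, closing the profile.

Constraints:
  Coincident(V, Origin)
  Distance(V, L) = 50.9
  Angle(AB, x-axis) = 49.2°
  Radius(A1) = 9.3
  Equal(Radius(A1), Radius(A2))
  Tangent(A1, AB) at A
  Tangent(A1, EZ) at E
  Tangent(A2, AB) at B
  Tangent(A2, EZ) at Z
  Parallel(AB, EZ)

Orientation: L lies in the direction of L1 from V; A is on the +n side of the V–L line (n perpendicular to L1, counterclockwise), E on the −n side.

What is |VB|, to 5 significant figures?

51.743

The slot axis is L1's direction at 49.2°, so u = (cos 49.2°, sin 49.2°) = (0.65342, 0.75700) and n = (−sin 49.2°, cos 49.2°) = (-0.75700, 0.65342). V is at the origin and L lies 50.9 along u from V, so L = 50.9·u = (33.259, 38.531). Tangency of A1 to both parallel lines with radius 9.3 puts A and E at V ± 9.3·n: A = (-7.0401, 6.0768), E = (7.0401, -6.0768). Equal radii place B and Z the same way about L: B = L + 9.3·n = (26.219, 44.608), Z = L − 9.3·n = (40.299, 32.454). Then |VB| = |B − V| = 51.743.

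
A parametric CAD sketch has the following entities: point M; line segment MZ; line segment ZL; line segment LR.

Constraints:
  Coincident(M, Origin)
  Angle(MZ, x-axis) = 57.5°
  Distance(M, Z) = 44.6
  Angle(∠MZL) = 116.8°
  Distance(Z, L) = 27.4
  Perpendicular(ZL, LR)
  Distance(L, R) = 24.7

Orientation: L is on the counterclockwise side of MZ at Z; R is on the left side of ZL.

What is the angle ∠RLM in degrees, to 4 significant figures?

50.04°

M is at the origin; MZ runs at 57.5° with length 44.6, so Z = 44.6·(cos 57.5°, sin 57.5°) = (23.96, 37.62). ∠MZL = 116.8°, so ZL runs at 57.5° + (180° − 116.8°) = 120.7° from the x-axis; with |ZL| = 27.4, L = Z + 27.4·(cos 120.7°, sin 120.7°) = (9.975, 61.18). The perpendicularity gives LR at right angles to ZL; with |LR| = 24.7 on the left of ZL, R = L + 24.7·(-0.8599, -0.5105) = (-11.26, 48.56). Then cos ∠RLM = LR·LM / (|LR||LM|), giving 50.04°.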